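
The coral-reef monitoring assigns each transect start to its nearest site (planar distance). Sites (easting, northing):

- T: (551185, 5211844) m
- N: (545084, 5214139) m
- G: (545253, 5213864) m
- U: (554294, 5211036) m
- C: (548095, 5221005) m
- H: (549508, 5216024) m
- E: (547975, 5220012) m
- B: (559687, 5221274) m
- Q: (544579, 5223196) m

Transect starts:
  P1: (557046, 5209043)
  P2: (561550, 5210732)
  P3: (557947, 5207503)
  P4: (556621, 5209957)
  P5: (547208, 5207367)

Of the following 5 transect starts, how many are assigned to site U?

4

P1 → U
P2 → U
P3 → U
P4 → U
P5 → T
4 of the 5 go to U.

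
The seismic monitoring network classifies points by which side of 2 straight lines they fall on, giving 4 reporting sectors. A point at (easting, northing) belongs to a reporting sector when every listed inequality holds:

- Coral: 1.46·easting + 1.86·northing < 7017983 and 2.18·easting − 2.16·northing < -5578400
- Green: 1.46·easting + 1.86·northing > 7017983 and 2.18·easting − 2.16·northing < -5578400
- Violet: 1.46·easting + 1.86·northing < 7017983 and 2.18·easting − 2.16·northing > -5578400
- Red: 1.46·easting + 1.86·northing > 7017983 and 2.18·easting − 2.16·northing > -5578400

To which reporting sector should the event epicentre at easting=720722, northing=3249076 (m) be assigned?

Red

1.46·720722 + 1.86·3249076 = 7095535.480, which is > 7017983
2.18·720722 − 2.16·3249076 = -5446830.200, which is > -5578400
This sign pattern matches Red.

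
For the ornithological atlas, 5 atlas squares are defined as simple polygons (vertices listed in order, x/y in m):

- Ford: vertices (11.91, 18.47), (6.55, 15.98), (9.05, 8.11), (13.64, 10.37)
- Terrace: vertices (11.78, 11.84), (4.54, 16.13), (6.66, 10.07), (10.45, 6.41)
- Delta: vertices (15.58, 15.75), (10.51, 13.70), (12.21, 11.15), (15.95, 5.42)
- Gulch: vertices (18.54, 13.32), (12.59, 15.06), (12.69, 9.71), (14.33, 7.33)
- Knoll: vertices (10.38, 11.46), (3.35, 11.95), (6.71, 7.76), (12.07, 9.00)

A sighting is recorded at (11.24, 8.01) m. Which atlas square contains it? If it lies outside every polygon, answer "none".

none

Cast a ray rightward from (11.24, 8.01). For each polygon, the edges (by vertex number in listed order) whose endpoints lie on opposite sides of y = 8.01, where each meets that height, and whether that is right or left of the point:
Ford: no edge straddles that height → 0 crossings.
Terrace: 3–4 at x≈8.793 (left), 4–1 at x≈10.842 (left) → 0 crossings.
Delta: 3–4 at x≈14.259 (right), 4–1 at x≈15.857 (right) → 2 crossings.
Gulch: 3–4 at x≈13.861 (right), 4–1 at x≈14.808 (right) → 2 crossings.
Knoll: 2–3 at x≈6.510 (left), 3–4 at x≈7.791 (left) → 0 crossings.
All counts are even, so the point lies outside every listed polygon.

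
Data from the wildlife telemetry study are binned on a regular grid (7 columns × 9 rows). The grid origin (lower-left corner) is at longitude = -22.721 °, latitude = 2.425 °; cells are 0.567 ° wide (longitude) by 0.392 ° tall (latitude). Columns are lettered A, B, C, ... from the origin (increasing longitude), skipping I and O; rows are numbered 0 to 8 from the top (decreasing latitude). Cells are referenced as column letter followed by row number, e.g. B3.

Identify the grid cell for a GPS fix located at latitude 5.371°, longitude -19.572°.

Column index: ⌊(-19.572 − -22.721) / 0.567⌋ = ⌊5.554⌋ = 5 → column F
Row offset from origin: ⌊(5.371 − 2.425) / 0.392⌋ = ⌊7.515⌋ = 7 → row 1 (counted from top)

F1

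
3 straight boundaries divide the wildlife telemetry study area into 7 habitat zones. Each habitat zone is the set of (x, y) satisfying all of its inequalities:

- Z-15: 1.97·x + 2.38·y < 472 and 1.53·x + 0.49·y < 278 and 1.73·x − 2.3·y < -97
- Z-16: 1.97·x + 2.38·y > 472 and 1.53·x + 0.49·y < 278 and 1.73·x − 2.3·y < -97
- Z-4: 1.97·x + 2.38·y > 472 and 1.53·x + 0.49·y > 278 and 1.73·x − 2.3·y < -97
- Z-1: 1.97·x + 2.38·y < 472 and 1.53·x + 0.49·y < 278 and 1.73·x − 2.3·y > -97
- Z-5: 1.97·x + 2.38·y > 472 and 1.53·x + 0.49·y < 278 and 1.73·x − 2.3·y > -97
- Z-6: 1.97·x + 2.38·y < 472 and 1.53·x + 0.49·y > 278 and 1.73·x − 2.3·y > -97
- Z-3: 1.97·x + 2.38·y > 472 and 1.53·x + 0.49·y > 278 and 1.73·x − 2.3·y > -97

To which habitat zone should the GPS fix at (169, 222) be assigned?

Z-4

1.97·169 + 2.38·222 = 861.290, which is > 472
1.53·169 + 0.49·222 = 367.350, which is > 278
1.73·169 − 2.3·222 = -218.230, which is < -97
This sign pattern matches Z-4.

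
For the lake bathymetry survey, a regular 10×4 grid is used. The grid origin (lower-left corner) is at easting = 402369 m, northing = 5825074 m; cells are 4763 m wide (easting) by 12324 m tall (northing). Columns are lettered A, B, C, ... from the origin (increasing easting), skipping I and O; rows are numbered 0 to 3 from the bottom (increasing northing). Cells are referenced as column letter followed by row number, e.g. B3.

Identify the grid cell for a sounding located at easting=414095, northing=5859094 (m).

Column index: ⌊(414095 − 402369) / 4763⌋ = ⌊2.462⌋ = 2 → column C
Row offset from origin: ⌊(5859094 − 5825074) / 12324⌋ = ⌊2.760⌋ = 2 → row 2

C2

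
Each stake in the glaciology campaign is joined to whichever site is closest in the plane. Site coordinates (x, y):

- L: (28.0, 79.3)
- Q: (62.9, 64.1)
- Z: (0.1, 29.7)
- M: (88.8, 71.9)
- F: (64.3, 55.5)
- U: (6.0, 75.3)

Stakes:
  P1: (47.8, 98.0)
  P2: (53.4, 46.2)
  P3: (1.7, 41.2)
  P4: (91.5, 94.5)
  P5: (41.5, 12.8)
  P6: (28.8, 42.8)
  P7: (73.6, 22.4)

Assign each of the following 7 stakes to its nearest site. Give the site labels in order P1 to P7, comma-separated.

P1 → L (d²=741.73)
P2 → F (d²=205.30)
P3 → Z (d²=134.81)
P4 → M (d²=518.05)
P5 → Z (d²=1999.57)
P6 → Z (d²=995.30)
P7 → F (d²=1182.10)

L, F, Z, M, Z, Z, F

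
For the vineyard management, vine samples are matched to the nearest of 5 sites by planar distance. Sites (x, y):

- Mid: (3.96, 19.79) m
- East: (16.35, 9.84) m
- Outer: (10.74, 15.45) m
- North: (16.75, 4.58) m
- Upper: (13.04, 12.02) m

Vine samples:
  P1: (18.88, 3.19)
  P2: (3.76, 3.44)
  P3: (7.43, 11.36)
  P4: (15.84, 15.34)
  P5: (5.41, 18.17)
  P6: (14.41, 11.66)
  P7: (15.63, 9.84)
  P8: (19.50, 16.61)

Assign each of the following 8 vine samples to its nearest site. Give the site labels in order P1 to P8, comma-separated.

P1 → North (d²=6.47)
P2 → Upper (d²=159.73)
P3 → Outer (d²=27.68)
P4 → Upper (d²=18.86)
P5 → Mid (d²=4.73)
P6 → Upper (d²=2.01)
P7 → East (d²=0.52)
P8 → East (d²=55.76)

North, Upper, Outer, Upper, Mid, Upper, East, East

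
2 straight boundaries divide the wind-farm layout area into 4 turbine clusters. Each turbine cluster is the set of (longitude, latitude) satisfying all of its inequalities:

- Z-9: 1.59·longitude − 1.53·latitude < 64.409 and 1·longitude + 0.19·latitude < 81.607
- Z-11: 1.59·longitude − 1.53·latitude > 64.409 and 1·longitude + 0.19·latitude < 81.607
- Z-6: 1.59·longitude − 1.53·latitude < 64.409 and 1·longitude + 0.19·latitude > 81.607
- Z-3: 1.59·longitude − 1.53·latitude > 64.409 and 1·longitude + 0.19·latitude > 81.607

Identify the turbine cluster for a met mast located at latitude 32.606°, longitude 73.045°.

Z-11

1.59·73.045 − 1.53·32.606 = 66.254, which is > 64.409
1·73.045 + 0.19·32.606 = 79.240, which is < 81.607
This sign pattern matches Z-11.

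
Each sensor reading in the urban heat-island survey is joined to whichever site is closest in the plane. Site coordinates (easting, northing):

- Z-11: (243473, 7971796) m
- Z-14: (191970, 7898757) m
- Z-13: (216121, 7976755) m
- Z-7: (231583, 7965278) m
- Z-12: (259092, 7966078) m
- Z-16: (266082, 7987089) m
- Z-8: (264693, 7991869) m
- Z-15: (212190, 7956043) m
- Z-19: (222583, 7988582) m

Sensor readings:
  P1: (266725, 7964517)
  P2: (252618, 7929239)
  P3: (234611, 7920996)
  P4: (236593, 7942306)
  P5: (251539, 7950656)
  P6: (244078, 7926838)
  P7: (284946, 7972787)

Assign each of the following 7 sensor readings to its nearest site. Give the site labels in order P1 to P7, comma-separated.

Z-12, Z-12, Z-15, Z-7, Z-12, Z-7, Z-16

P1 → Z-12 (d²=60699410.00)
P2 → Z-12 (d²=1399024597.00)
P3 → Z-15 (d²=1730993450.00)
P4 → Z-7 (d²=552812884.00)
P5 → Z-12 (d²=294885893.00)
P6 → Z-7 (d²=1633758625.00)
P7 → Z-16 (d²=560397700.00)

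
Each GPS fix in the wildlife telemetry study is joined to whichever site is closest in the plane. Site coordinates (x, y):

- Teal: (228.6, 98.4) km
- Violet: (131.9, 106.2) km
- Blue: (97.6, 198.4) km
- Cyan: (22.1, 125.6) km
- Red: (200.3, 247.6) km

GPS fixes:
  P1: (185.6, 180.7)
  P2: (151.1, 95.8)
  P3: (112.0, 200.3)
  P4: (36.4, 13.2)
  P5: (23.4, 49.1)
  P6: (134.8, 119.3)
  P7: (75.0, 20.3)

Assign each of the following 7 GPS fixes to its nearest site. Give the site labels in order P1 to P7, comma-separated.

Red, Violet, Blue, Cyan, Cyan, Violet, Violet

P1 → Red (d²=4691.70)
P2 → Violet (d²=476.80)
P3 → Blue (d²=210.97)
P4 → Cyan (d²=12838.25)
P5 → Cyan (d²=5853.94)
P6 → Violet (d²=180.02)
P7 → Violet (d²=10616.42)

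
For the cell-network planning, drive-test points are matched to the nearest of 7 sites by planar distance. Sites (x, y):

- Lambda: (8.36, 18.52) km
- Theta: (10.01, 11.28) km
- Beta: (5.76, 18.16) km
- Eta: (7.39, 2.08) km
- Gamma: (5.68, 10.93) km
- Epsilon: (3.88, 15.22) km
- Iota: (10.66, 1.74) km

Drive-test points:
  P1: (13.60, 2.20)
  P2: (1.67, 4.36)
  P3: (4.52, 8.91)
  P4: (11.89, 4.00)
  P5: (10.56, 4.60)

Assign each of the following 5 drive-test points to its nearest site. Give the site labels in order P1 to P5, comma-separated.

P1 → Iota (d²=8.86)
P2 → Eta (d²=37.92)
P3 → Gamma (d²=5.43)
P4 → Iota (d²=6.62)
P5 → Iota (d²=8.19)

Iota, Eta, Gamma, Iota, Iota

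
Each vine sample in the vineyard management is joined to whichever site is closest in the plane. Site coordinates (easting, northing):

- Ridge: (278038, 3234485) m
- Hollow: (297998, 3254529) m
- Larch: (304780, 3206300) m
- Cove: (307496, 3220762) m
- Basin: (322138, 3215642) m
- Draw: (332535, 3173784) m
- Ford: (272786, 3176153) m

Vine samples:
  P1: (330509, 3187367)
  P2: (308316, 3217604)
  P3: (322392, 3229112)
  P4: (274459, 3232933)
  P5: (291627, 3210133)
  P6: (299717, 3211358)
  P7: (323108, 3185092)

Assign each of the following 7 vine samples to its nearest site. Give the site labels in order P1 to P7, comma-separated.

P1 → Draw (d²=188602565.00)
P2 → Cove (d²=10645364.00)
P3 → Basin (d²=181505416.00)
P4 → Ridge (d²=15217945.00)
P5 → Larch (d²=187693298.00)
P6 → Larch (d²=51217333.00)
P7 → Draw (d²=216739193.00)

Draw, Cove, Basin, Ridge, Larch, Larch, Draw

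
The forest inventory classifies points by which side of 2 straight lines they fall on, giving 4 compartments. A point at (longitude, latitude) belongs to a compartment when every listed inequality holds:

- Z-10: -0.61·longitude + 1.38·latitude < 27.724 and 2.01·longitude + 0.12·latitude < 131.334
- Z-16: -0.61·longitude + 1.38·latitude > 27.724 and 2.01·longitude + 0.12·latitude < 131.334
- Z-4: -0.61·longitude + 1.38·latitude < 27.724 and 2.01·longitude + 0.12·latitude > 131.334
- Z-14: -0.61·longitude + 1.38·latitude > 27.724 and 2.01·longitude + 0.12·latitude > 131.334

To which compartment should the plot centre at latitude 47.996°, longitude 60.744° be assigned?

Z-16

-0.61·60.744 + 1.38·47.996 = 29.181, which is > 27.724
2.01·60.744 + 0.12·47.996 = 127.855, which is < 131.334
This sign pattern matches Z-16.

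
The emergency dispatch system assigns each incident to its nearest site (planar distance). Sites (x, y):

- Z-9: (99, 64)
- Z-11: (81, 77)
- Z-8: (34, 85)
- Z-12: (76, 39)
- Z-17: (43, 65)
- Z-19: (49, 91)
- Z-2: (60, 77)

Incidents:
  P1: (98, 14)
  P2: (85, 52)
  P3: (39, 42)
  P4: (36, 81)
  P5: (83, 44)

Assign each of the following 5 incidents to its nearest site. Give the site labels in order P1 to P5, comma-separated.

Z-12, Z-12, Z-17, Z-8, Z-12

P1 → Z-12 (d²=1109.00)
P2 → Z-12 (d²=250.00)
P3 → Z-17 (d²=545.00)
P4 → Z-8 (d²=20.00)
P5 → Z-12 (d²=74.00)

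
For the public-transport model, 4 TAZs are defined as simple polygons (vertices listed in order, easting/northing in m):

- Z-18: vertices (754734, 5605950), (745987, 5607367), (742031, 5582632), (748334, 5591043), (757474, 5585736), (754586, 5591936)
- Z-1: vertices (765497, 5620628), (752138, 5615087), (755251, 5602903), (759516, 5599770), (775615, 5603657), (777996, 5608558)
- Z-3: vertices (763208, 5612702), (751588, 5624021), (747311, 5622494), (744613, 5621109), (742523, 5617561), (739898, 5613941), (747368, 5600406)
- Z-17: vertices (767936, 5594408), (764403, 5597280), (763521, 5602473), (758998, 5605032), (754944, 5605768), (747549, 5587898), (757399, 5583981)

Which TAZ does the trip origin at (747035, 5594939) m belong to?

Cast a ray rightward from (747035, 5594939). For each polygon, the edges (by vertex number in listed order) whose endpoints lie on opposite sides of northing = 5594939, where each meets that height, and whether that is right or left of the point:
Z-18: 2–3 at easting≈743999.3 (left), 6–1 at easting≈754617.7 (right) → 1 crossing.
Z-1: no edge straddles that height → 0 crossings.
Z-3: no edge straddles that height → 0 crossings.
Z-17: 1–2 at easting≈767282.8 (right), 5–6 at easting≈750462.7 (right) → 2 crossings.
Only Z-18 has an odd count, so the point is inside Z-18.

Z-18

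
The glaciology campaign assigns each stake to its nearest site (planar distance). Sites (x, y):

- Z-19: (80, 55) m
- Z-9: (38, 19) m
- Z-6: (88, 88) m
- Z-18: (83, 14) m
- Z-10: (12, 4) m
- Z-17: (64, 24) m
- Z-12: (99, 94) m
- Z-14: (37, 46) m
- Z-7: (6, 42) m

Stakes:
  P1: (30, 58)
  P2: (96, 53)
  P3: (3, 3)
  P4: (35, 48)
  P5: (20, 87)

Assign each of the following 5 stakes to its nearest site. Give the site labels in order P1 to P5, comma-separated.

Z-14, Z-19, Z-10, Z-14, Z-14

P1 → Z-14 (d²=193.00)
P2 → Z-19 (d²=260.00)
P3 → Z-10 (d²=82.00)
P4 → Z-14 (d²=8.00)
P5 → Z-14 (d²=1970.00)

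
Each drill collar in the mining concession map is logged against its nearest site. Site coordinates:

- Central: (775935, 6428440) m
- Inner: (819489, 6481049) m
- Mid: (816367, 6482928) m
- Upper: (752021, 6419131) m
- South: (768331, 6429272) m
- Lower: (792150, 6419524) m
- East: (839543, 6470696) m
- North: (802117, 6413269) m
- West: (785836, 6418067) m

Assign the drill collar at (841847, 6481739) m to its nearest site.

Squared distances to each site:
Central: 7185175145.000; Inner: 500356264.000; Mid: 650644121.000; Upper: 11988471940.000; South: 8157388345.000; Lower: 6340498034.000; East: 127256265.000; North: 6266613800.000; West: 7191355705.000.
Minimum at East.

East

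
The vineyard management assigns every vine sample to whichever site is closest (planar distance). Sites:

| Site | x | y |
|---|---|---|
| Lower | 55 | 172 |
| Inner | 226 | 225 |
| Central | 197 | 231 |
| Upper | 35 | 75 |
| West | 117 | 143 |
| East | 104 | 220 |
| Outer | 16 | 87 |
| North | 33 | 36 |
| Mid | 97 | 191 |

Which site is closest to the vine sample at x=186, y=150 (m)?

West

Squared distances to each site:
Lower: 17645.000; Inner: 7225.000; Central: 6682.000; Upper: 28426.000; West: 4810.000; East: 11624.000; Outer: 32869.000; North: 36405.000; Mid: 9602.000.
Minimum at West.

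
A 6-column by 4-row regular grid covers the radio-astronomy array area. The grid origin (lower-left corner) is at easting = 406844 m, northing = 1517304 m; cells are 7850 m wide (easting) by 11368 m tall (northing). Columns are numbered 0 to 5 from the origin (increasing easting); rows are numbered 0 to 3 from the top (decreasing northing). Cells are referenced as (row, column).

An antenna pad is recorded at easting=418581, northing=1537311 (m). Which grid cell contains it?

Column index: ⌊(418581 − 406844) / 7850⌋ = ⌊1.495⌋ = 1
Row offset from origin: ⌊(1537311 − 1517304) / 11368⌋ = ⌊1.760⌋ = 1 → row 2 (counted from top)

(2, 1)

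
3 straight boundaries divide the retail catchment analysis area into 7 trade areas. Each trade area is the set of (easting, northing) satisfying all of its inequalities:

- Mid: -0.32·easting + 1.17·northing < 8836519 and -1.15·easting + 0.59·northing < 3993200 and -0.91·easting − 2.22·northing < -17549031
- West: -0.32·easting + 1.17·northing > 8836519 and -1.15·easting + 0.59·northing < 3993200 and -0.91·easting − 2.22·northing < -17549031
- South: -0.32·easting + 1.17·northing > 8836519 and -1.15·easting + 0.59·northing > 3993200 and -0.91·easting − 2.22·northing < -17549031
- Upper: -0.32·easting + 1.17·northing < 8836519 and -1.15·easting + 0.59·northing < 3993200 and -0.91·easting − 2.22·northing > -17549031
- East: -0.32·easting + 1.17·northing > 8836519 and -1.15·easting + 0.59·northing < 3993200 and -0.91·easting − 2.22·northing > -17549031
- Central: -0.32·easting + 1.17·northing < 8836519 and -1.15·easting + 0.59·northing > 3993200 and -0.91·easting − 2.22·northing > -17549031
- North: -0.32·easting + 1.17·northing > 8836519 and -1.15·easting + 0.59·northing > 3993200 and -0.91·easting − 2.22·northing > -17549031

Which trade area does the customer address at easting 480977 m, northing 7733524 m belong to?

-0.32·480977 + 1.17·7733524 = 8894310.440, which is > 8836519
-1.15·480977 + 0.59·7733524 = 4009655.610, which is > 3993200
-0.91·480977 − 2.22·7733524 = -17606112.350, which is < -17549031
This sign pattern matches South.

South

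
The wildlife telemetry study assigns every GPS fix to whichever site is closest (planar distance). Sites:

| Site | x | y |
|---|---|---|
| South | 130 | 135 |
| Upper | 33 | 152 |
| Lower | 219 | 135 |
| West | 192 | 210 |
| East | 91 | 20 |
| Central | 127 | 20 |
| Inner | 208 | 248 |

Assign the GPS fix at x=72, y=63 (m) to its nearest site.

Squared distances to each site:
South: 8548.000; Upper: 9442.000; Lower: 26793.000; West: 36009.000; East: 2210.000; Central: 4874.000; Inner: 52721.000.
Minimum at East.

East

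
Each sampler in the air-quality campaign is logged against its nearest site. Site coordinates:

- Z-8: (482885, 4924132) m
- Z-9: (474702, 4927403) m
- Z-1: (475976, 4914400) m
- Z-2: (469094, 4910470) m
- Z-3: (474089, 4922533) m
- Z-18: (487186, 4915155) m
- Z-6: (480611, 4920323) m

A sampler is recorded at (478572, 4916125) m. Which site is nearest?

Z-1

Squared distances to each site:
Z-8: 82714018.000; Z-9: 142170184.000; Z-1: 9714841.000; Z-2: 121811509.000; Z-3: 61159753.000; Z-18: 75141896.000; Z-6: 21780725.000.
Minimum at Z-1.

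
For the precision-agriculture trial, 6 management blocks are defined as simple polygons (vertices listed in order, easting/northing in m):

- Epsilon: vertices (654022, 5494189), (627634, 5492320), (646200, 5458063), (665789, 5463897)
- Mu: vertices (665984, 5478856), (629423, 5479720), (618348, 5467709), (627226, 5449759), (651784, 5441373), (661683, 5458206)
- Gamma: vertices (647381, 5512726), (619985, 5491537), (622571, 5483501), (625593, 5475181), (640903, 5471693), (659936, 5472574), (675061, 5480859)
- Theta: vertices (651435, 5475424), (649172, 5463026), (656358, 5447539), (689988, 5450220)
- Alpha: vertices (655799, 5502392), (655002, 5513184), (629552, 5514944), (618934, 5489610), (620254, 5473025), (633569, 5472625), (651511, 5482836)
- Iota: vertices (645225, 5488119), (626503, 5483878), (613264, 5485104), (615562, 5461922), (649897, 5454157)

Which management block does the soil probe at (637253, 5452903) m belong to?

Mu

Cast a ray rightward from (637253, 5452903). For each polygon, the edges (by vertex number in listed order) whose endpoints lie on opposite sides of northing = 5452903, where each meets that height, and whether that is right or left of the point:
Epsilon: no edge straddles that height → 0 crossings.
Mu: 3–4 at easting≈625671.0 (left), 5–6 at easting≈658564.5 (right) → 1 crossing.
Gamma: no edge straddles that height → 0 crossings.
Theta: 2–3 at easting≈653869.1 (right), 4–1 at easting≈685884.0 (right) → 2 crossings.
Alpha: no edge straddles that height → 0 crossings.
Iota: no edge straddles that height → 0 crossings.
Only Mu has an odd count, so the point is inside Mu.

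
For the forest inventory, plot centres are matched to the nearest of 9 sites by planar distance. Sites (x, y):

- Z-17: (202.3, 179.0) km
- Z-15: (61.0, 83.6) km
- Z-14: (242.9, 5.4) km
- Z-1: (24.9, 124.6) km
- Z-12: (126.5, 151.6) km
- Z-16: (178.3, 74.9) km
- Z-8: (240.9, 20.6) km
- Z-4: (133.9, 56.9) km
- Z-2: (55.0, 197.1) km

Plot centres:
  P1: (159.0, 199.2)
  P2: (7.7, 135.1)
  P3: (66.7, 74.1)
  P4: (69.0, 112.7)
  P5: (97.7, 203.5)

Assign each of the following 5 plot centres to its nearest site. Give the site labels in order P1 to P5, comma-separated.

P1 → Z-17 (d²=2282.93)
P2 → Z-1 (d²=406.09)
P3 → Z-15 (d²=122.74)
P4 → Z-15 (d²=910.81)
P5 → Z-2 (d²=1864.25)

Z-17, Z-1, Z-15, Z-15, Z-2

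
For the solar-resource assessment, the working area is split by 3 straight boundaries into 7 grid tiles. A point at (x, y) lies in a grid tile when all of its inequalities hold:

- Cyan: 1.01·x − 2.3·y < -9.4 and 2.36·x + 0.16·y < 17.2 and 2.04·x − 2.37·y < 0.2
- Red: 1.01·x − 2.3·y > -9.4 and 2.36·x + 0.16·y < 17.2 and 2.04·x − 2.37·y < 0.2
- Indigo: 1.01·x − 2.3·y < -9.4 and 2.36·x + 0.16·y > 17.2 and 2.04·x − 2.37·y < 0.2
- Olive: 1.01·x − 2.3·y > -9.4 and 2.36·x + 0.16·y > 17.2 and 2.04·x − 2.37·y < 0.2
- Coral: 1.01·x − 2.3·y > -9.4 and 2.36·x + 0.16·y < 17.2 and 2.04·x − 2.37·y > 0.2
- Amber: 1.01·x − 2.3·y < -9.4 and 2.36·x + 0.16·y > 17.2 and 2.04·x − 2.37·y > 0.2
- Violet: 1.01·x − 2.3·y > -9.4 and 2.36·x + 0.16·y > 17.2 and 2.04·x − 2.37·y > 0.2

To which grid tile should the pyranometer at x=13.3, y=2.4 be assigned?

Violet

1.01·13.3 − 2.3·2.4 = 7.913, which is > -9.4
2.36·13.3 + 0.16·2.4 = 31.772, which is > 17.2
2.04·13.3 − 2.37·2.4 = 21.444, which is > 0.2
This sign pattern matches Violet.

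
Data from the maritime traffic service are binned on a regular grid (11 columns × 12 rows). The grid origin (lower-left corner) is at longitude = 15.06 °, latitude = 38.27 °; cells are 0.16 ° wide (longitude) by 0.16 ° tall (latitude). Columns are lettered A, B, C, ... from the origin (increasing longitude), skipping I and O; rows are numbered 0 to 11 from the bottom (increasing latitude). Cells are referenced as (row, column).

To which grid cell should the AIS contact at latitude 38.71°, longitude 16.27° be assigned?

(2, H)

Column index: ⌊(16.27 − 15.06) / 0.16⌋ = ⌊7.562⌋ = 7 → column H
Row offset from origin: ⌊(38.71 − 38.27) / 0.16⌋ = ⌊2.750⌋ = 2 → row 2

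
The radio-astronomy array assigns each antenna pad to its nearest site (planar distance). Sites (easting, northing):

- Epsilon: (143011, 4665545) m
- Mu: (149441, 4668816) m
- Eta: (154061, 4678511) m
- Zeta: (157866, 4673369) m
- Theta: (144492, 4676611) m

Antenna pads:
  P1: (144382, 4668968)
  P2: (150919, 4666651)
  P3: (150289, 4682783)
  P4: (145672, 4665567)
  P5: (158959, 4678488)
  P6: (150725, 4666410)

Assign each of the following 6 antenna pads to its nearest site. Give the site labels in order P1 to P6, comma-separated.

P1 → Epsilon (d²=13596570.00)
P2 → Mu (d²=6871709.00)
P3 → Eta (d²=32477968.00)
P4 → Epsilon (d²=7081405.00)
P5 → Eta (d²=23990933.00)
P6 → Mu (d²=7437492.00)

Epsilon, Mu, Eta, Epsilon, Eta, Mu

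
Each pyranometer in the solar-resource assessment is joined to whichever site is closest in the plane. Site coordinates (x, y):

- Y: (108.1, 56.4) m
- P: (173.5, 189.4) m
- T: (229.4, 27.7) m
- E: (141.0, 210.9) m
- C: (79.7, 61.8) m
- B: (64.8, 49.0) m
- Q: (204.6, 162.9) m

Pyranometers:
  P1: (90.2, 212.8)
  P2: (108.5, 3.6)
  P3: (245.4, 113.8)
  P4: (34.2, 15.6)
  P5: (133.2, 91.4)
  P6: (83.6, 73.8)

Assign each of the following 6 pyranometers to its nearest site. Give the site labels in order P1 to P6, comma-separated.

E, Y, Q, B, Y, C

P1 → E (d²=2584.25)
P2 → Y (d²=2788.00)
P3 → Q (d²=4075.45)
P4 → B (d²=2051.92)
P5 → Y (d²=1855.01)
P6 → C (d²=159.21)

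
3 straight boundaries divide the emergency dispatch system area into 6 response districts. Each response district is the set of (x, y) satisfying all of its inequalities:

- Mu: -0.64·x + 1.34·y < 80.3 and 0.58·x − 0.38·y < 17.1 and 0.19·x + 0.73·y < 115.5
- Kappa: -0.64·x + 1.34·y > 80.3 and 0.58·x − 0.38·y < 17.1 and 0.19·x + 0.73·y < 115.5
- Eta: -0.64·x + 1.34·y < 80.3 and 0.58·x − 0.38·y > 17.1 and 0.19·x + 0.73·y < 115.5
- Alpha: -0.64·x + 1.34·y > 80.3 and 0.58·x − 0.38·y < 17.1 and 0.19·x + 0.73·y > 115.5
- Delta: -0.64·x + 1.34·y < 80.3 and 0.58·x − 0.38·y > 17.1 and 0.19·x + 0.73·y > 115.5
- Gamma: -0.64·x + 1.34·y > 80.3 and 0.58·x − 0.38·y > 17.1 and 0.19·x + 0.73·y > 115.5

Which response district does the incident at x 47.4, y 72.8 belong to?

-0.64·47.4 + 1.34·72.8 = 67.216, which is < 80.3
0.58·47.4 − 0.38·72.8 = -0.172, which is < 17.1
0.19·47.4 + 0.73·72.8 = 62.150, which is < 115.5
This sign pattern matches Mu.

Mu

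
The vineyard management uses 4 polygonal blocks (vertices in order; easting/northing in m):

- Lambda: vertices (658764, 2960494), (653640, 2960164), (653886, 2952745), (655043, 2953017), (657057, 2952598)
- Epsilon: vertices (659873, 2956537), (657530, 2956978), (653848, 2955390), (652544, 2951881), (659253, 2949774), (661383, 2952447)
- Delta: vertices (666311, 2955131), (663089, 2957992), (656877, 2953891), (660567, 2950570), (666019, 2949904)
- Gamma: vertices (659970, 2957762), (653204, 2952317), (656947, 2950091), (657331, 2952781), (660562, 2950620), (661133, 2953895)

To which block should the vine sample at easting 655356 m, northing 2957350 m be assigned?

Cast a ray rightward from (655356, 2957350). For each polygon, the edges (by vertex number in listed order) whose endpoints lie on opposite sides of northing = 2957350, where each meets that height, and whether that is right or left of the point:
Lambda: 2–3 at easting≈653733.3 (left), 5–1 at easting≈658084.3 (right) → 1 crossing.
Epsilon: no edge straddles that height → 0 crossings.
Delta: 1–2 at easting≈663812.0 (right), 2–3 at easting≈662116.5 (right) → 2 crossings.
Gamma: 1–2 at easting≈659458.0 (right), 6–1 at easting≈660093.9 (right) → 2 crossings.
Only Lambda has an odd count, so the point is inside Lambda.

Lambda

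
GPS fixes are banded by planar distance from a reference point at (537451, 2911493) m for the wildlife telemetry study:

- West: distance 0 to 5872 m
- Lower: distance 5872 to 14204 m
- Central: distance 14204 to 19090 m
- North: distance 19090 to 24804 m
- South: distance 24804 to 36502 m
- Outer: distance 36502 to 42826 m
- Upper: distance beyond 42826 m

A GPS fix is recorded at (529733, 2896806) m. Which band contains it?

Distance = √((529733−537451)² + (2896806−2911493)²) = √(59567524.000 + 215707969.000) = 16591.428 m.
14204 ≤ 16591.428 < 19090 → Central.

Central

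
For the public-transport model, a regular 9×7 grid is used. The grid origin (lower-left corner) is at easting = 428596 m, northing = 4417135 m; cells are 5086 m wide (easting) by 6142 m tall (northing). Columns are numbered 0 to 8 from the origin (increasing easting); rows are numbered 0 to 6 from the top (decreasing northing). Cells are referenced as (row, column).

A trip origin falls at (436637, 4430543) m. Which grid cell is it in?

(4, 1)

Column index: ⌊(436637 − 428596) / 5086⌋ = ⌊1.581⌋ = 1
Row offset from origin: ⌊(4430543 − 4417135) / 6142⌋ = ⌊2.183⌋ = 2 → row 4 (counted from top)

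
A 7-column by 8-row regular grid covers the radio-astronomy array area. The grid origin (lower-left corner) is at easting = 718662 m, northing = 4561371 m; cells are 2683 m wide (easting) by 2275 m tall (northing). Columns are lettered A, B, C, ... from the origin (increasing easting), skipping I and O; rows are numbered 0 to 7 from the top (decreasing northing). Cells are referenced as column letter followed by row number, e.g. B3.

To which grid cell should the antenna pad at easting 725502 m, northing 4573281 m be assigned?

C2

Column index: ⌊(725502 − 718662) / 2683⌋ = ⌊2.549⌋ = 2 → column C
Row offset from origin: ⌊(4573281 − 4561371) / 2275⌋ = ⌊5.235⌋ = 5 → row 2 (counted from top)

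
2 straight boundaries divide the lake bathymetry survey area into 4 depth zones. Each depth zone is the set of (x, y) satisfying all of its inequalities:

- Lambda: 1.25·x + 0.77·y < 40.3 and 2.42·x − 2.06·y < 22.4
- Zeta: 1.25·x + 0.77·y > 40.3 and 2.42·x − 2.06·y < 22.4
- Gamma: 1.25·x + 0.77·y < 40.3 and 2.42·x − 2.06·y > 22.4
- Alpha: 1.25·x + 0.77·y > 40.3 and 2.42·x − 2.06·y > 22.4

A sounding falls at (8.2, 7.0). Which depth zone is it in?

1.25·8.2 + 0.77·7.0 = 15.640, which is < 40.3
2.42·8.2 − 2.06·7.0 = 5.424, which is < 22.4
This sign pattern matches Lambda.

Lambda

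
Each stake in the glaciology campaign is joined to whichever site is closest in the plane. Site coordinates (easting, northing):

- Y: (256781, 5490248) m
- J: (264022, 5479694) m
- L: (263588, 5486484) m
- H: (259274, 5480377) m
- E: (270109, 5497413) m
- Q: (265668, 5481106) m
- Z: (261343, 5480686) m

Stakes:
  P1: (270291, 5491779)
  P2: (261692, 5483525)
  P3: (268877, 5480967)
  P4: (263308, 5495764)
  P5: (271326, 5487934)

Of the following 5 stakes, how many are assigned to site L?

1

P1 → E
P2 → Z
P3 → Q
P4 → E
P5 → L
1 of the 5 goes to L.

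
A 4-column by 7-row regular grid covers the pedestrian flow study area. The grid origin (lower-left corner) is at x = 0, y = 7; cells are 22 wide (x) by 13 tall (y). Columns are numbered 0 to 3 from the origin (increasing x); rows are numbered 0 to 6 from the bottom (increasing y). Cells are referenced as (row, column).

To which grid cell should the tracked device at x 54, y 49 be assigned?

(3, 2)

Column index: ⌊(54 − 0) / 22⌋ = ⌊2.455⌋ = 2
Row offset from origin: ⌊(49 − 7) / 13⌋ = ⌊3.231⌋ = 3 → row 3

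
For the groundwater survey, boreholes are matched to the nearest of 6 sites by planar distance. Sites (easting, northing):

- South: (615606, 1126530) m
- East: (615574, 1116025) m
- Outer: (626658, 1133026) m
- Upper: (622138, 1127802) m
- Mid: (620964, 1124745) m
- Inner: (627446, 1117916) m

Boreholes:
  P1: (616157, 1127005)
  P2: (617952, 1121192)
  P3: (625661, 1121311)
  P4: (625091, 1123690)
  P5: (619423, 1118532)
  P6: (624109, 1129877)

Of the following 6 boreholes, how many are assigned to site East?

1

P1 → South
P2 → Mid
P3 → Inner
P4 → Mid
P5 → East
P6 → Upper
1 of the 6 goes to East.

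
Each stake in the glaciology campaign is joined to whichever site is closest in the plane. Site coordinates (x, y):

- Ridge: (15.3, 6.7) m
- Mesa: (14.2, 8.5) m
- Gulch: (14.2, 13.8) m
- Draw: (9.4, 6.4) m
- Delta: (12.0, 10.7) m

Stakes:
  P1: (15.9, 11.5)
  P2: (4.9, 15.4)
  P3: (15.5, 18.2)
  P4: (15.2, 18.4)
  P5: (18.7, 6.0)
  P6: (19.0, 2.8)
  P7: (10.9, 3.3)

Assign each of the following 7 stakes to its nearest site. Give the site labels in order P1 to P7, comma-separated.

Gulch, Delta, Gulch, Gulch, Ridge, Ridge, Draw

P1 → Gulch (d²=8.18)
P2 → Delta (d²=72.50)
P3 → Gulch (d²=21.05)
P4 → Gulch (d²=22.16)
P5 → Ridge (d²=12.05)
P6 → Ridge (d²=28.90)
P7 → Draw (d²=11.86)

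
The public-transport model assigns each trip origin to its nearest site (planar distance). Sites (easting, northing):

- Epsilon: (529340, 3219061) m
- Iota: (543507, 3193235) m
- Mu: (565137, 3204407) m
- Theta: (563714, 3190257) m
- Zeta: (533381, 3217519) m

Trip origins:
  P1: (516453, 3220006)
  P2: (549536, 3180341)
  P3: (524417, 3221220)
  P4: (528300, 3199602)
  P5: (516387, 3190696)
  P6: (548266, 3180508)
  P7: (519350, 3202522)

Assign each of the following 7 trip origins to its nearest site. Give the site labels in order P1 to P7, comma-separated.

Epsilon, Iota, Epsilon, Iota, Iota, Iota, Epsilon

P1 → Epsilon (d²=166967794.00)
P2 → Iota (d²=202604077.00)
P3 → Epsilon (d²=28897210.00)
P4 → Iota (d²=271791538.00)
P5 → Iota (d²=741940921.00)
P6 → Iota (d²=184624610.00)
P7 → Epsilon (d²=373338621.00)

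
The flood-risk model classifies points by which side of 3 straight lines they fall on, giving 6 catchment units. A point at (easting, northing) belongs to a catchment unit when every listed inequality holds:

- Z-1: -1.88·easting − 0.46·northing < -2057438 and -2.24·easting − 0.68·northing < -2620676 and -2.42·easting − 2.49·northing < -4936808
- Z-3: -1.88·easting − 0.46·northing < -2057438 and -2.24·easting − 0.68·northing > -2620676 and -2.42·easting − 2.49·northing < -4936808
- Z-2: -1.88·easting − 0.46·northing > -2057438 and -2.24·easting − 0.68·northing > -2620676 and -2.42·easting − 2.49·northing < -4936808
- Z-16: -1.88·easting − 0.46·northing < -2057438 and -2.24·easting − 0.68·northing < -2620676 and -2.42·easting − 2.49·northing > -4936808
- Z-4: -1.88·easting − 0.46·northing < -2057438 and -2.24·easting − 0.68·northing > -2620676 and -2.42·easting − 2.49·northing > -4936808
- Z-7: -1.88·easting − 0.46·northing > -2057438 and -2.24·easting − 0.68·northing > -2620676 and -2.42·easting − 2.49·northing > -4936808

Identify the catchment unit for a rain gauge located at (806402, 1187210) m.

-1.88·806402 − 0.46·1187210 = -2062152.360, which is < -2057438
-2.24·806402 − 0.68·1187210 = -2613643.280, which is > -2620676
-2.42·806402 − 2.49·1187210 = -4907645.740, which is > -4936808
This sign pattern matches Z-4.

Z-4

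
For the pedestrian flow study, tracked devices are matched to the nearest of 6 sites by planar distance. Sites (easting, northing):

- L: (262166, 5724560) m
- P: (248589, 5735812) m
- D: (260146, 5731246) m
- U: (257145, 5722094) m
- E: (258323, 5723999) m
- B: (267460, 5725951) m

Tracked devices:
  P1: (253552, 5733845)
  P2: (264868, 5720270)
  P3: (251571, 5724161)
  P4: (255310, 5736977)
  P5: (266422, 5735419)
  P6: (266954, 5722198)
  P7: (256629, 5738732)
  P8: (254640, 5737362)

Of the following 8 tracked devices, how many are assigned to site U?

P1 → P
P2 → L
P3 → U
P4 → P
P5 → D
P6 → B
P7 → D
P8 → P
1 of the 8 goes to U.

1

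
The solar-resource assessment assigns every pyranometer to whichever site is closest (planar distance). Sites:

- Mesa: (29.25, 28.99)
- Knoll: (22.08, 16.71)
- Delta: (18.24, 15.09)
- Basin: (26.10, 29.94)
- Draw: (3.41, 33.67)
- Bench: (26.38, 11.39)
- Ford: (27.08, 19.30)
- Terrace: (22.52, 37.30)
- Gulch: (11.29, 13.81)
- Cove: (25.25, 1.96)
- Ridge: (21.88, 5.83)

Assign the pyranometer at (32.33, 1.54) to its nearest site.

Squared distances to each site:
Mesa: 762.989; Knoll: 335.191; Delta: 382.131; Basin: 845.373; Draw: 1868.703; Bench: 132.425; Ford: 342.980; Terrace: 1375.014; Gulch: 593.234; Cove: 50.303; Ridge: 127.607.
Minimum at Cove.

Cove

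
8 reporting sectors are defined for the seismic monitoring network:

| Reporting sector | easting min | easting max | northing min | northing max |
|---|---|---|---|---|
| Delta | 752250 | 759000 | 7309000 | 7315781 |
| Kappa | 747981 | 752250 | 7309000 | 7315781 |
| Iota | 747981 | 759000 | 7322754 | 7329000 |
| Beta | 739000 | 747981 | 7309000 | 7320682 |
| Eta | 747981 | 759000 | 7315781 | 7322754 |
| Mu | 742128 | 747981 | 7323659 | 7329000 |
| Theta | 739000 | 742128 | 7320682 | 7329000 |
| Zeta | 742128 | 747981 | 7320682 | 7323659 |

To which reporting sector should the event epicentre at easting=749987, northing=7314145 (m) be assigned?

Kappa

The point has easting = 749987 and northing = 7314145.
Only Kappa satisfies 747981 ≤ easting ≤ 752250 and 7309000 ≤ northing ≤ 7315781.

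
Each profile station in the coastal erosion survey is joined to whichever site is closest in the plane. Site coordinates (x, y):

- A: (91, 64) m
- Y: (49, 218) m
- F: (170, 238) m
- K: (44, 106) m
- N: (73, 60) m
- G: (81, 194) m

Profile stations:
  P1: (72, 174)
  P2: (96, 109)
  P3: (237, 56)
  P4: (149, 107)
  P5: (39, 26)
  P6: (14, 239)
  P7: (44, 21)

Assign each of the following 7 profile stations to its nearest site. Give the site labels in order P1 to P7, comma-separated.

G, A, A, A, N, Y, N

P1 → G (d²=481.00)
P2 → A (d²=2050.00)
P3 → A (d²=21380.00)
P4 → A (d²=5213.00)
P5 → N (d²=2312.00)
P6 → Y (d²=1666.00)
P7 → N (d²=2362.00)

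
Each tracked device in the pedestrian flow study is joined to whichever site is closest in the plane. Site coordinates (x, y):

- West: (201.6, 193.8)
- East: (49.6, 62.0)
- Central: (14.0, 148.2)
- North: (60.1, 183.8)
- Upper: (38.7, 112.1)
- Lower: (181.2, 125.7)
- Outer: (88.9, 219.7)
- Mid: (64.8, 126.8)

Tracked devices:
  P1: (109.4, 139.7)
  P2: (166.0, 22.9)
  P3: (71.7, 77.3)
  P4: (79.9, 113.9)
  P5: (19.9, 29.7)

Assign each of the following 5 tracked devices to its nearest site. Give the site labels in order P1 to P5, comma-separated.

Mid, Lower, East, Mid, East

P1 → Mid (d²=2155.57)
P2 → Lower (d²=10798.88)
P3 → East (d²=722.50)
P4 → Mid (d²=394.42)
P5 → East (d²=1925.38)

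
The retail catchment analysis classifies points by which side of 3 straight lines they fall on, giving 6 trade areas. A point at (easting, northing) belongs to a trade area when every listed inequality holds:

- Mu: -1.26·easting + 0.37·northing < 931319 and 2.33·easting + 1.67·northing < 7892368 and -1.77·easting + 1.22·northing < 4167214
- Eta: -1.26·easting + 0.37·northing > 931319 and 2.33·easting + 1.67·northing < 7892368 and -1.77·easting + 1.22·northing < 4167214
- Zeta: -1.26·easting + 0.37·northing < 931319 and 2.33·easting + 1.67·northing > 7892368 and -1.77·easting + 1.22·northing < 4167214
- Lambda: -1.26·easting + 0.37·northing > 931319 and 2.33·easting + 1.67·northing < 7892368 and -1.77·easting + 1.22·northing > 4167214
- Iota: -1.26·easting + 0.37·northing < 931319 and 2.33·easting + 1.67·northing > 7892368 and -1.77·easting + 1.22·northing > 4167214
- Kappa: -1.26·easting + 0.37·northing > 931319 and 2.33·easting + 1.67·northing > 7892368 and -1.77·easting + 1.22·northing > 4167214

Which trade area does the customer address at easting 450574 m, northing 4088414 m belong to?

-1.26·450574 + 0.37·4088414 = 944989.940, which is > 931319
2.33·450574 + 1.67·4088414 = 7877488.800, which is < 7892368
-1.77·450574 + 1.22·4088414 = 4190349.100, which is > 4167214
This sign pattern matches Lambda.

Lambda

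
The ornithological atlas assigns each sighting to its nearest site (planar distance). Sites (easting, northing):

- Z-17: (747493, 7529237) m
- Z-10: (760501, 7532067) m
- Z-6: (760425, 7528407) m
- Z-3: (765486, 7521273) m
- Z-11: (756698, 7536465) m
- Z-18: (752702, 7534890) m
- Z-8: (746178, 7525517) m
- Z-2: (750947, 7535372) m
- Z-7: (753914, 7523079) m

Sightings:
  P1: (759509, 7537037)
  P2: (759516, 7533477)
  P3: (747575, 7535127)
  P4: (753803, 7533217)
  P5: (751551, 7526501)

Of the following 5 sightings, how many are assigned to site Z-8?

0

P1 → Z-11
P2 → Z-10
P3 → Z-2
P4 → Z-18
P5 → Z-7
0 of the 5 go to Z-8.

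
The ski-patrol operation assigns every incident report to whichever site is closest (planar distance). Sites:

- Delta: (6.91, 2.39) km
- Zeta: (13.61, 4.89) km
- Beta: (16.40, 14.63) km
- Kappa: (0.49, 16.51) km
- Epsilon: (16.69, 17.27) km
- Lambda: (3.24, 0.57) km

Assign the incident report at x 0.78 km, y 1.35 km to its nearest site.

Squared distances to each site:
Delta: 38.659; Zeta: 177.141; Beta: 420.343; Kappa: 229.910; Epsilon: 506.575; Lambda: 6.660.
Minimum at Lambda.

Lambda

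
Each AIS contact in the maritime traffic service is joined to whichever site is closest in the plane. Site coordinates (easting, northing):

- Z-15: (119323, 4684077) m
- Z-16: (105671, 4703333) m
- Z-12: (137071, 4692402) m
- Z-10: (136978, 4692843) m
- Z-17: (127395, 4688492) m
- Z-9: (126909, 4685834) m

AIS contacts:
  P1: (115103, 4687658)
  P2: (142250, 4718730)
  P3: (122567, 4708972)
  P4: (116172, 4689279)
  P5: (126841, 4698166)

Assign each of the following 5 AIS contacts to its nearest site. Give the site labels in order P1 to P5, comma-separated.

P1 → Z-15 (d²=30631961.00)
P2 → Z-10 (d²=697930753.00)
P3 → Z-16 (d²=317273137.00)
P4 → Z-15 (d²=36989605.00)
P5 → Z-17 (d²=93893192.00)

Z-15, Z-10, Z-16, Z-15, Z-17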